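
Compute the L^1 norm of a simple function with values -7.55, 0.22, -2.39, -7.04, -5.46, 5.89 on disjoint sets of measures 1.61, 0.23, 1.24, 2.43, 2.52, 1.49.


Step 1: Compute |f_i|^1 for each value:
  |-7.55|^1 = 7.55
  |0.22|^1 = 0.22
  |-2.39|^1 = 2.39
  |-7.04|^1 = 7.04
  |-5.46|^1 = 5.46
  |5.89|^1 = 5.89
Step 2: Multiply by measures and sum:
  7.55 * 1.61 = 12.1555
  0.22 * 0.23 = 0.0506
  2.39 * 1.24 = 2.9636
  7.04 * 2.43 = 17.1072
  5.46 * 2.52 = 13.7592
  5.89 * 1.49 = 8.7761
Sum = 12.1555 + 0.0506 + 2.9636 + 17.1072 + 13.7592 + 8.7761 = 54.8122
Step 3: Take the p-th root:
||f||_1 = (54.8122)^(1/1) = 54.8122


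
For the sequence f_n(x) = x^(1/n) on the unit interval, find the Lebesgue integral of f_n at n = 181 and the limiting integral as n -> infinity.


At n = 181: f_181(x) = x^(1/181).
Step 1: integral(x^(1/181), 0, 1) = [x^(1/181+1) / (1/181+1)] from 0 to 1
     = 1 / (1/181 + 1) = 1 / ((181+1)/181) = 181/(181+1)
     = 181/182 = 0.994505
Step 2: As n -> infinity, f_n(x) = x^(1/n) -> 1 for x in (0,1], and f_n is increasing in n.
By MCT, lim_n integral(f_n) = integral(lim_n f_n) = integral(1, 0, 1) = 1.
Step 3: Verify convergence: 181/182 = 0.994505 -> 1


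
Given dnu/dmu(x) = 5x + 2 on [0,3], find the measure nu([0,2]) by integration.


nu(A) = integral_A (dnu/dmu) dmu = integral_0^2 (5x + 2) dx
Step 1: Antiderivative F(x) = (5/2)x^2 + 2x
Step 2: F(2) = (5/2)*2^2 + 2*2 = 10 + 4 = 14
Step 3: F(0) = (5/2)*0^2 + 2*0 = 0.0 + 0 = 0.0
Step 4: nu([0,2]) = F(2) - F(0) = 14 - 0.0 = 14


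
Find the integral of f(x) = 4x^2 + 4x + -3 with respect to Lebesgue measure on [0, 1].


The Lebesgue integral of a Riemann-integrable function agrees with the Riemann integral.
Antiderivative F(x) = (4/3)x^3 + (4/2)x^2 + -3x
F(1) = (4/3)*1^3 + (4/2)*1^2 + -3*1
     = (4/3)*1 + (4/2)*1 + -3*1
     = 1.333333 + 2 + -3
     = 0.333333
F(0) = 0.0
Integral = F(1) - F(0) = 0.333333 - 0.0 = 0.333333


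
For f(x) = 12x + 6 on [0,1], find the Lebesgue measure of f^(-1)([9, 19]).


f^(-1)([9, 19]) = {x : 9 <= 12x + 6 <= 19}
Solving: (9 - 6)/12 <= x <= (19 - 6)/12
= [0.25, 1.083333]
Intersecting with [0,1]: [0.25, 1]
Measure = 1 - 0.25 = 0.75


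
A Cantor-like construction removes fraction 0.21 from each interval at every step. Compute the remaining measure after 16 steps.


Step 1: At each step, fraction remaining = 1 - 0.21 = 0.79
Step 2: After 16 steps, measure = (0.79)^16
Result = 0.023016


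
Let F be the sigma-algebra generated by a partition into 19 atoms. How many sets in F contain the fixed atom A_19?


Each element of F is a union of some subset S of the 19 atoms.
The element contains A_19 iff A_19 is in S.
So we count subsets S of {A_1,...,A_19} with A_19 in S: choose freely among the other 18 atoms.
Count = 2^(19-1) = 2^18 = 262144.


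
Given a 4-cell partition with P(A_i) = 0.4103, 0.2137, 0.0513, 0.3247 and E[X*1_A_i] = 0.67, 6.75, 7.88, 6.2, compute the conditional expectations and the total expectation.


For each cell A_i: E[X|A_i] = E[X*1_A_i] / P(A_i)
Step 1: E[X|A_1] = 0.67 / 0.4103 = 1.632951
Step 2: E[X|A_2] = 6.75 / 0.2137 = 31.586336
Step 3: E[X|A_3] = 7.88 / 0.0513 = 153.606238
Step 4: E[X|A_4] = 6.2 / 0.3247 = 19.094549
Verification: E[X] = sum E[X*1_A_i] = 0.67 + 6.75 + 7.88 + 6.2 = 21.5


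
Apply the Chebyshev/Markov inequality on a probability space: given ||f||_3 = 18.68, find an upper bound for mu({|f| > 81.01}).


Chebyshev/Markov inequality: mu(|f| > eps) <= (||f||_p / eps)^p
Step 1: ||f||_3 / eps = 18.68 / 81.01 = 0.230589
Step 2: Raise to power p = 3:
  (0.230589)^3 = 0.012261
Step 3: Therefore mu(|f| > 81.01) <= 0.012261


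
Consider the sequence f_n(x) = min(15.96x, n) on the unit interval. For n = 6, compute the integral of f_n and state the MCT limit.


f(x) = 15.96x on [0,1]; f_n(x) = min(15.96x, n). At n = 6:
Step 1: f(x) reaches 6 at x = 6/15.96 = 0.37594
Step 2: integral(f_6) = integral(15.96x, 0, 0.37594) + integral(6, 0.37594, 1)
       = 15.96*0.37594^2/2 + 6*(1 - 0.37594)
       = 1.12782 + 3.744361
       = 4.87218
Step 3: As n -> infinity, f_n increases to f, so by MCT integral(f_n) -> integral(f) = 15.96/2 = 7.98.
Convergence: integral(f_6) = 4.87218 -> 7.98 as n -> infinity


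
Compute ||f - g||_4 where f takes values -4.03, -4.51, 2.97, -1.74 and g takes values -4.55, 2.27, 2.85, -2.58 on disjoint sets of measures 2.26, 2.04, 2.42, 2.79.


Step 1: Compute differences f_i - g_i:
  -4.03 - -4.55 = 0.52
  -4.51 - 2.27 = -6.78
  2.97 - 2.85 = 0.12
  -1.74 - -2.58 = 0.84
Step 2: Compute |diff|^4 * measure for each set:
  |0.52|^4 * 2.26 = 0.073116 * 2.26 = 0.165243
  |-6.78|^4 * 2.04 = 2113.093799 * 2.04 = 4310.711349
  |0.12|^4 * 2.42 = 2.073600e-04 * 2.42 = 5.018112e-04
  |0.84|^4 * 2.79 = 0.497871 * 2.79 = 1.389061
Step 3: Sum = 4312.266154
Step 4: ||f-g||_4 = (4312.266154)^(1/4) = 8.10357


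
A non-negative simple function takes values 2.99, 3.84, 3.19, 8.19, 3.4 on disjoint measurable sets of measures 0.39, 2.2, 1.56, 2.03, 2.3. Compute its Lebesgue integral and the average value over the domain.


Step 1: Integral = sum(value_i * measure_i)
= 2.99*0.39 + 3.84*2.2 + 3.19*1.56 + 8.19*2.03 + 3.4*2.3
= 1.1661 + 8.448 + 4.9764 + 16.6257 + 7.82
= 39.0362
Step 2: Total measure of domain = 0.39 + 2.2 + 1.56 + 2.03 + 2.3 = 8.48
Step 3: Average value = 39.0362 / 8.48 = 4.603325


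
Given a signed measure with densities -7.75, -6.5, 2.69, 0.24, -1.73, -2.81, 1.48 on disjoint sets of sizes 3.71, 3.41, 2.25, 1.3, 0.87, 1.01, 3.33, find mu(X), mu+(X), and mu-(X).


Step 1: Compute signed measure on each set:
  Set 1: -7.75 * 3.71 = -28.7525
  Set 2: -6.5 * 3.41 = -22.165
  Set 3: 2.69 * 2.25 = 6.0525
  Set 4: 0.24 * 1.3 = 0.312
  Set 5: -1.73 * 0.87 = -1.5051
  Set 6: -2.81 * 1.01 = -2.8381
  Set 7: 1.48 * 3.33 = 4.9284
Step 2: Total signed measure = (-28.7525) + (-22.165) + (6.0525) + (0.312) + (-1.5051) + (-2.8381) + (4.9284)
     = -43.9678
Step 3: Positive part mu+(X) = sum of positive contributions = 11.2929
Step 4: Negative part mu-(X) = |sum of negative contributions| = 55.2607


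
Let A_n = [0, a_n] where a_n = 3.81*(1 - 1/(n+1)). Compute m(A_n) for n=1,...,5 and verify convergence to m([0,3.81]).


By continuity of measure from below: if A_n increases to A, then m(A_n) -> m(A).
Here A = [0, 3.81], so m(A) = 3.81
Step 1: a_1 = 3.81*(1 - 1/2) = 1.905, m(A_1) = 1.905
Step 2: a_2 = 3.81*(1 - 1/3) = 2.54, m(A_2) = 2.54
Step 3: a_3 = 3.81*(1 - 1/4) = 2.8575, m(A_3) = 2.8575
Step 4: a_4 = 3.81*(1 - 1/5) = 3.048, m(A_4) = 3.048
Step 5: a_5 = 3.81*(1 - 1/6) = 3.175, m(A_5) = 3.175
Limit: m(A_n) -> m([0,3.81]) = 3.81


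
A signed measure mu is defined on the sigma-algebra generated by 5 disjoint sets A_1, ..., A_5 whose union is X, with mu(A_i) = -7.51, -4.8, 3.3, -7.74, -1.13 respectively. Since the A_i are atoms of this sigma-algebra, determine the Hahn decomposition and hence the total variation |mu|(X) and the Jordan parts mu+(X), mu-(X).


Step 1: Every measurable set is a union of atoms (the cells / points), so a Hahn decomposition is
  obtained by grouping atoms by sign: P = union of atoms with mu > 0, N = union of the remaining atoms.
  Atoms in P (indices): 3;  atoms in N (indices): 1, 2, 4, 5
  Positive values: 3.3
  Negative values: -7.51, -4.8, -7.74, -1.13
Step 2: mu+(X) = mu(P) = sum of positive atom values = 3.3
Step 3: mu-(X) = -mu(N) = sum of |negative atom values| = 21.18
Step 4: |mu|(X) = mu+(X) + mu-(X) = 3.3 + 21.18 = 24.48


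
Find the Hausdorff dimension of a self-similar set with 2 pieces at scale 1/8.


For a self-similar set with N copies scaled by 1/r:
dim_H = log(N)/log(r) = log(2)/log(8)
= 0.693147/2.079442
= 0.333333


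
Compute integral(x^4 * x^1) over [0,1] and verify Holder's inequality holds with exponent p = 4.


Step 1: Exact integral of f*g = integral(x^5, 0, 1) = 1/6
     = 0.166667
Step 2: Holder bound with p=4, q=1.333333:
  ||f||_p = (integral x^16 dx)^(1/4) = (1/17)^(1/4) = 0.492479
  ||g||_q = (integral x^1.333333 dx)^(1/1.333333) = (1/2.333333)^(1/1.333333) = 0.529685
Step 3: Holder bound = ||f||_p * ||g||_q = 0.492479 * 0.529685 = 0.260859
Verification: 0.166667 <= 0.260859 (Holder holds)


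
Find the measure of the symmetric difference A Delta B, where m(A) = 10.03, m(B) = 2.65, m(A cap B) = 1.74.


m(A Delta B) = m(A) + m(B) - 2*m(A n B)
= 10.03 + 2.65 - 2*1.74
= 10.03 + 2.65 - 3.48
= 9.2


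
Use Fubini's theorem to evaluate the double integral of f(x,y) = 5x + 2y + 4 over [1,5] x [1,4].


By Fubini, integrate in x first, then y.
Step 1: Fix y, integrate over x in [1,5]:
  integral(5x + 2y + 4, x=1..5)
  = 5*(5^2 - 1^2)/2 + (2y + 4)*(5 - 1)
  = 60 + (2y + 4)*4
  = 60 + 8y + 16
  = 76 + 8y
Step 2: Integrate over y in [1,4]:
  integral(76 + 8y, y=1..4)
  = 76*3 + 8*(4^2 - 1^2)/2
  = 228 + 60
  = 288


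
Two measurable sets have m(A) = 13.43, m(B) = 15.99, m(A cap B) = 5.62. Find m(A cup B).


By inclusion-exclusion: m(A u B) = m(A) + m(B) - m(A n B)
= 13.43 + 15.99 - 5.62
= 23.8


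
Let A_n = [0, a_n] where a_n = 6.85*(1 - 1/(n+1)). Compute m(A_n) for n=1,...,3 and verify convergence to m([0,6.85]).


By continuity of measure from below: if A_n increases to A, then m(A_n) -> m(A).
Here A = [0, 6.85], so m(A) = 6.85
Step 1: a_1 = 6.85*(1 - 1/2) = 3.425, m(A_1) = 3.425
Step 2: a_2 = 6.85*(1 - 1/3) = 4.5667, m(A_2) = 4.5667
Step 3: a_3 = 6.85*(1 - 1/4) = 5.1375, m(A_3) = 5.1375
Limit: m(A_n) -> m([0,6.85]) = 6.85


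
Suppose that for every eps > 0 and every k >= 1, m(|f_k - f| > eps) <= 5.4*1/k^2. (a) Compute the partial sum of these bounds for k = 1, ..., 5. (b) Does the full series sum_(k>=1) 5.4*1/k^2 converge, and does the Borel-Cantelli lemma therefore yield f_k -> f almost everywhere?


Step 1: List the terms 5.4*1/k^2 for k = 1 to 5:
  k=1: 5.4
  k=2: 1.35
  k=3: 0.6
  k=4: 0.3375
  k=5: 0.216
Step 2: Partial sum = 5.4 + 1.35 + 0.6 + 0.3375 + 0.216
     = 7.9035
Step 3: The full series sum_(k>=1) 5.4*1/k^2 converges (p-series with p = 2 > 1; a constant multiple of a convergent series converges).
Step 4: Fix eps > 0. Since sum_k m(|f_k - f| > eps) < infinity, the Borel-Cantelli lemma gives
        m(limsup_k {|f_k - f| > eps}) = 0, i.e. for a.e. x, |f_k(x) - f(x)| <= eps for all large k.
        Applying this with eps = 1/j for j = 1, 2, ... and intersecting the countably many full-measure sets,
        for a.e. x we get limsup_k |f_k(x) - f(x)| <= 1/j for every j, hence f_k -> f almost everywhere.
Conclusion: series converges; Borel-Cantelli yields f_k -> f a.e.


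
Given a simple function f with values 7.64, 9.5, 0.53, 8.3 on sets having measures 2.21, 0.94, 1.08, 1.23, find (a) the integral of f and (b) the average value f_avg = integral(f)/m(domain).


Step 1: Integral = sum(value_i * measure_i)
= 7.64*2.21 + 9.5*0.94 + 0.53*1.08 + 8.3*1.23
= 16.8844 + 8.93 + 0.5724 + 10.209
= 36.5958
Step 2: Total measure of domain = 2.21 + 0.94 + 1.08 + 1.23 = 5.46
Step 3: Average value = 36.5958 / 5.46 = 6.702527


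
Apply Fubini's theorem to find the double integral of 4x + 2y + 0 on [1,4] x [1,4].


By Fubini, integrate in x first, then y.
Step 1: Fix y, integrate over x in [1,4]:
  integral(4x + 2y + 0, x=1..4)
  = 4*(4^2 - 1^2)/2 + (2y + 0)*(4 - 1)
  = 30 + (2y + 0)*3
  = 30 + 6y + 0
  = 30 + 6y
Step 2: Integrate over y in [1,4]:
  integral(30 + 6y, y=1..4)
  = 30*3 + 6*(4^2 - 1^2)/2
  = 90 + 45
  = 135


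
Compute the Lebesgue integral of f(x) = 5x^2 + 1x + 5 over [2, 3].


The Lebesgue integral of a Riemann-integrable function agrees with the Riemann integral.
Antiderivative F(x) = (5/3)x^3 + (1/2)x^2 + 5x
F(3) = (5/3)*3^3 + (1/2)*3^2 + 5*3
     = (5/3)*27 + (1/2)*9 + 5*3
     = 45 + 4.5 + 15
     = 64.5
F(2) = 25.333333
Integral = F(3) - F(2) = 64.5 - 25.333333 = 39.166667


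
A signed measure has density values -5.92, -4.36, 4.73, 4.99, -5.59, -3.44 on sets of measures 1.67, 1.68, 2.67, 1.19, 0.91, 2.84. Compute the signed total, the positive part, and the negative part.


Step 1: Compute signed measure on each set:
  Set 1: -5.92 * 1.67 = -9.8864
  Set 2: -4.36 * 1.68 = -7.3248
  Set 3: 4.73 * 2.67 = 12.6291
  Set 4: 4.99 * 1.19 = 5.9381
  Set 5: -5.59 * 0.91 = -5.0869
  Set 6: -3.44 * 2.84 = -9.7696
Step 2: Total signed measure = (-9.8864) + (-7.3248) + (12.6291) + (5.9381) + (-5.0869) + (-9.7696)
     = -13.5005
Step 3: Positive part mu+(X) = sum of positive contributions = 18.5672
Step 4: Negative part mu-(X) = |sum of negative contributions| = 32.0677


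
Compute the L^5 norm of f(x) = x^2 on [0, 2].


Step 1: ||f||_5 = (integral_0^2 |x^2|^5 dx)^(1/5)
     = (integral_0^2 x^10 dx)^(1/5)
Step 2: integral_0^2 x^10 dx = [x^11/(11)] from 0 to 2 = 2^11/11
     = 2048/11 = 186.181818
Step 3: ||f||_5 = (186.181818)^(1/5) = 2.844379


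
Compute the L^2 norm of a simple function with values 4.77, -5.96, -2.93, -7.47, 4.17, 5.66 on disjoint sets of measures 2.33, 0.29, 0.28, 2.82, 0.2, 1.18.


Step 1: Compute |f_i|^2 for each value:
  |4.77|^2 = 22.7529
  |-5.96|^2 = 35.5216
  |-2.93|^2 = 8.5849
  |-7.47|^2 = 55.8009
  |4.17|^2 = 17.3889
  |5.66|^2 = 32.0356
Step 2: Multiply by measures and sum:
  22.7529 * 2.33 = 53.014257
  35.5216 * 0.29 = 10.301264
  8.5849 * 0.28 = 2.403772
  55.8009 * 2.82 = 157.358538
  17.3889 * 0.2 = 3.47778
  32.0356 * 1.18 = 37.802008
Sum = 53.014257 + 10.301264 + 2.403772 + 157.358538 + 3.47778 + 37.802008 = 264.357619
Step 3: Take the p-th root:
||f||_2 = (264.357619)^(1/2) = 16.259078


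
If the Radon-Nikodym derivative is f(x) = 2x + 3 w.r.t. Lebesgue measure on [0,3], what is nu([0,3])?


nu(A) = integral_A (dnu/dmu) dmu = integral_0^3 (2x + 3) dx
Step 1: Antiderivative F(x) = (2/2)x^2 + 3x
Step 2: F(3) = (2/2)*3^2 + 3*3 = 9 + 9 = 18
Step 3: F(0) = (2/2)*0^2 + 3*0 = 0.0 + 0 = 0.0
Step 4: nu([0,3]) = F(3) - F(0) = 18 - 0.0 = 18


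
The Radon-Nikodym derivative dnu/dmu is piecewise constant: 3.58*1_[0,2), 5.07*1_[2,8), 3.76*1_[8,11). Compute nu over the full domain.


Integrate each piece of the Radon-Nikodym derivative:
Step 1: integral_0^2 3.58 dx = 3.58*(2-0) = 3.58*2 = 7.16
Step 2: integral_2^8 5.07 dx = 5.07*(8-2) = 5.07*6 = 30.42
Step 3: integral_8^11 3.76 dx = 3.76*(11-8) = 3.76*3 = 11.28
Total: 7.16 + 30.42 + 11.28 = 48.86


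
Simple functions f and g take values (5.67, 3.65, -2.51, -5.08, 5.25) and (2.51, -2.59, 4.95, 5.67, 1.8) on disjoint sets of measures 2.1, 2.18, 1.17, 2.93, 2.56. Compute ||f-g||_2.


Step 1: Compute differences f_i - g_i:
  5.67 - 2.51 = 3.16
  3.65 - -2.59 = 6.24
  -2.51 - 4.95 = -7.46
  -5.08 - 5.67 = -10.75
  5.25 - 1.8 = 3.45
Step 2: Compute |diff|^2 * measure for each set:
  |3.16|^2 * 2.1 = 9.9856 * 2.1 = 20.96976
  |6.24|^2 * 2.18 = 38.9376 * 2.18 = 84.883968
  |-7.46|^2 * 1.17 = 55.6516 * 1.17 = 65.112372
  |-10.75|^2 * 2.93 = 115.5625 * 2.93 = 338.598125
  |3.45|^2 * 2.56 = 11.9025 * 2.56 = 30.4704
Step 3: Sum = 540.034625
Step 4: ||f-g||_2 = (540.034625)^(1/2) = 23.238645


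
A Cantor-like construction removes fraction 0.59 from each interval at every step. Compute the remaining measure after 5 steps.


Step 1: At each step, fraction remaining = 1 - 0.59 = 0.41
Step 2: After 5 steps, measure = (0.41)^5
Step 3: Computing the power step by step:
  After step 1: 0.41
  After step 2: 0.1681
  After step 3: 0.068921
  After step 4: 0.028258
  After step 5: 0.011586
Result = 0.011586


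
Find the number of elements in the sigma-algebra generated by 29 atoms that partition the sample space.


Each element of the sigma-algebra is a union of some subset of the 29 atoms.
The number of such subsets is 2^29 = 536870912.


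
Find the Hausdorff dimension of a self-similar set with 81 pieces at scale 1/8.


For a self-similar set with N copies scaled by 1/r:
dim_H = log(N)/log(r) = log(81)/log(8)
= 4.394449/2.079442
= 2.113283


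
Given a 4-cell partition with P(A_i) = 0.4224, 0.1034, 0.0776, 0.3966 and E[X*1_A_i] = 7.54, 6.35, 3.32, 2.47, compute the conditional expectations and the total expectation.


For each cell A_i: E[X|A_i] = E[X*1_A_i] / P(A_i)
Step 1: E[X|A_1] = 7.54 / 0.4224 = 17.850379
Step 2: E[X|A_2] = 6.35 / 0.1034 = 61.411992
Step 3: E[X|A_3] = 3.32 / 0.0776 = 42.783505
Step 4: E[X|A_4] = 2.47 / 0.3966 = 6.227937
Verification: E[X] = sum E[X*1_A_i] = 7.54 + 6.35 + 3.32 + 2.47 = 19.68


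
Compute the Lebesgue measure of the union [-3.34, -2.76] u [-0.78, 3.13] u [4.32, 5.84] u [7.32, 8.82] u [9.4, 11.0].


For pairwise disjoint intervals, m(union) = sum of lengths.
= (-2.76 - -3.34) + (3.13 - -0.78) + (5.84 - 4.32) + (8.82 - 7.32) + (11.0 - 9.4)
= 0.58 + 3.91 + 1.52 + 1.5 + 1.6
= 9.11


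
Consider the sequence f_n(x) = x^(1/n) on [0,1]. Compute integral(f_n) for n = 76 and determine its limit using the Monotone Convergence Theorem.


At n = 76: f_76(x) = x^(1/76).
Step 1: integral(x^(1/76), 0, 1) = [x^(1/76+1) / (1/76+1)] from 0 to 1
     = 1 / (1/76 + 1) = 1 / ((76+1)/76) = 76/(76+1)
     = 76/77 = 0.987013
Step 2: As n -> infinity, f_n(x) = x^(1/n) -> 1 for x in (0,1], and f_n is increasing in n.
By MCT, lim_n integral(f_n) = integral(lim_n f_n) = integral(1, 0, 1) = 1.
Step 3: Verify convergence: 76/77 = 0.987013 -> 1


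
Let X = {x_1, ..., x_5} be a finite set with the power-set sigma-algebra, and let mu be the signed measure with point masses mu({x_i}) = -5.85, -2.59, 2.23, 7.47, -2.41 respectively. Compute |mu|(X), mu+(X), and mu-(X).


Step 1: Every measurable set is a union of atoms (the cells / points), so a Hahn decomposition is
  obtained by grouping atoms by sign: P = union of atoms with mu > 0, N = union of the remaining atoms.
  Atoms in P (indices): 3, 4;  atoms in N (indices): 1, 2, 5
  Positive values: 2.23, 7.47
  Negative values: -5.85, -2.59, -2.41
Step 2: mu+(X) = mu(P) = sum of positive atom values = 9.7
Step 3: mu-(X) = -mu(N) = sum of |negative atom values| = 10.85
Step 4: |mu|(X) = mu+(X) + mu-(X) = 9.7 + 10.85 = 20.55


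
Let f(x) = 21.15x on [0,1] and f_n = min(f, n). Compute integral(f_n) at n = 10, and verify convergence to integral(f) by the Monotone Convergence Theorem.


f(x) = 21.15x on [0,1]; f_n(x) = min(21.15x, n). At n = 10:
Step 1: f(x) reaches 10 at x = 10/21.15 = 0.472813
Step 2: integral(f_10) = integral(21.15x, 0, 0.472813) + integral(10, 0.472813, 1)
       = 21.15*0.472813^2/2 + 10*(1 - 0.472813)
       = 2.364066 + 5.271868
       = 7.635934
Step 3: As n -> infinity, f_n increases to f, so by MCT integral(f_n) -> integral(f) = 21.15/2 = 10.575.
Convergence: integral(f_10) = 7.635934 -> 10.575 as n -> infinity


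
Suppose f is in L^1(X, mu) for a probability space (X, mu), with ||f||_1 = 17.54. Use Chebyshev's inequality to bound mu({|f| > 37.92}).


Chebyshev/Markov inequality: mu(|f| > eps) <= (||f||_p / eps)^p
Step 1: ||f||_1 / eps = 17.54 / 37.92 = 0.462553
Step 2: Raise to power p = 1:
  (0.462553)^1 = 0.462553
Step 3: Therefore mu(|f| > 37.92) <= 0.462553


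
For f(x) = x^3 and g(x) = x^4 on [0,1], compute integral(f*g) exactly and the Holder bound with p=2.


Step 1: Exact integral of f*g = integral(x^7, 0, 1) = 1/8
     = 0.125
Step 2: Holder bound with p=2, q=2:
  ||f||_p = (integral x^6 dx)^(1/2) = (1/7)^(1/2) = 0.377964
  ||g||_q = (integral x^8 dx)^(1/2) = (1/9)^(1/2) = 0.333333
Step 3: Holder bound = ||f||_p * ||g||_q = 0.377964 * 0.333333 = 0.125988
Verification: 0.125 <= 0.125988 (Holder holds)


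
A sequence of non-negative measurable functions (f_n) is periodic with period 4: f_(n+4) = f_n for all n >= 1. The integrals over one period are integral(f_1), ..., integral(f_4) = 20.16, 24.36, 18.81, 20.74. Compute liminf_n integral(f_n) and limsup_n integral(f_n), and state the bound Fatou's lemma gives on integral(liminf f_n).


The sequence (integral(f_n)) is periodic with period 4, repeating the values 20.16, 24.36, 18.81, 20.74 indefinitely.
Step 1: For a periodic sequence, every tail (a_m, a_(m+1), ...) contains all 4 period values infinitely often.
Step 2: Hence inf of every tail = min of the period values = min(20.16, 24.36, 18.81, 20.74) = 18.81.
        liminf_n integral(f_n) = sup over m of (inf of tail from m) = 18.81.
Step 3: Similarly sup of every tail = max of the period values = 24.36.
        limsup_n integral(f_n) = 24.36.
Step 4: Fatou's lemma: integral(liminf_n f_n) <= liminf_n integral(f_n) = 18.81.
        So the integral of the pointwise liminf is at most 18.81.


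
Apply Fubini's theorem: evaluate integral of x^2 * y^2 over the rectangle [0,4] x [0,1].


By Fubini's theorem, the double integral factors as a product of single integrals:
Step 1: integral_0^4 x^2 dx = [x^3/3] from 0 to 4
     = 4^3/3 = 21.333333
Step 2: integral_0^1 y^2 dy = [y^3/3] from 0 to 1
     = 1^3/3 = 0.333333
Step 3: Double integral = 21.333333 * 0.333333 = 7.111111


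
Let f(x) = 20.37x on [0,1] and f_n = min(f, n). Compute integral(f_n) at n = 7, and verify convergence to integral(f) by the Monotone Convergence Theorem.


f(x) = 20.37x on [0,1]; f_n(x) = min(20.37x, n). At n = 7:
Step 1: f(x) reaches 7 at x = 7/20.37 = 0.343643
Step 2: integral(f_7) = integral(20.37x, 0, 0.343643) + integral(7, 0.343643, 1)
       = 20.37*0.343643^2/2 + 7*(1 - 0.343643)
       = 1.202749 + 4.594502
       = 5.797251
Step 3: As n -> infinity, f_n increases to f, so by MCT integral(f_n) -> integral(f) = 20.37/2 = 10.185.
Convergence: integral(f_7) = 5.797251 -> 10.185 as n -> infinity


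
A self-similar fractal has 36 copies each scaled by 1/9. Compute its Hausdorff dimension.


For a self-similar set with N copies scaled by 1/r:
dim_H = log(N)/log(r) = log(36)/log(9)
= 3.583519/2.197225
= 1.63093


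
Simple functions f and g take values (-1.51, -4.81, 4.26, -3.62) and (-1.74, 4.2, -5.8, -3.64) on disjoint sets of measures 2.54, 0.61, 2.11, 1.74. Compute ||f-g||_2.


Step 1: Compute differences f_i - g_i:
  -1.51 - -1.74 = 0.23
  -4.81 - 4.2 = -9.01
  4.26 - -5.8 = 10.06
  -3.62 - -3.64 = 0.02
Step 2: Compute |diff|^2 * measure for each set:
  |0.23|^2 * 2.54 = 0.0529 * 2.54 = 0.134366
  |-9.01|^2 * 0.61 = 81.1801 * 0.61 = 49.519861
  |10.06|^2 * 2.11 = 101.2036 * 2.11 = 213.539596
  |0.02|^2 * 1.74 = 4.000000e-04 * 1.74 = 6.960000e-04
Step 3: Sum = 263.194519
Step 4: ||f-g||_2 = (263.194519)^(1/2) = 16.223271


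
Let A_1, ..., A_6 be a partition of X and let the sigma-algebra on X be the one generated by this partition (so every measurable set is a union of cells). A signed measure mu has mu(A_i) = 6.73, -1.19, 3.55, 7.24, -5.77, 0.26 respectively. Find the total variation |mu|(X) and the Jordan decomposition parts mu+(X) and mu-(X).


Step 1: Every measurable set is a union of atoms (the cells / points), so a Hahn decomposition is
  obtained by grouping atoms by sign: P = union of atoms with mu > 0, N = union of the remaining atoms.
  Atoms in P (indices): 1, 3, 4, 6;  atoms in N (indices): 2, 5
  Positive values: 6.73, 3.55, 7.24, 0.26
  Negative values: -1.19, -5.77
Step 2: mu+(X) = mu(P) = sum of positive atom values = 17.78
Step 3: mu-(X) = -mu(N) = sum of |negative atom values| = 6.96
Step 4: |mu|(X) = mu+(X) + mu-(X) = 17.78 + 6.96 = 24.74


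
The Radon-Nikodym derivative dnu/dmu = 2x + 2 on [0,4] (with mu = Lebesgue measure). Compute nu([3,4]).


nu(A) = integral_A (dnu/dmu) dmu = integral_3^4 (2x + 2) dx
Step 1: Antiderivative F(x) = (2/2)x^2 + 2x
Step 2: F(4) = (2/2)*4^2 + 2*4 = 16 + 8 = 24
Step 3: F(3) = (2/2)*3^2 + 2*3 = 9 + 6 = 15
Step 4: nu([3,4]) = F(4) - F(3) = 24 - 15 = 9


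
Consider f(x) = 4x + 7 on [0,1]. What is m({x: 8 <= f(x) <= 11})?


f^(-1)([8, 11]) = {x : 8 <= 4x + 7 <= 11}
Solving: (8 - 7)/4 <= x <= (11 - 7)/4
= [0.25, 1]
Intersecting with [0,1]: [0.25, 1]
Measure = 1 - 0.25 = 0.75


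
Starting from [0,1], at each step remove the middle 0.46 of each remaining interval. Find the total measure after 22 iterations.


Step 1: At each step, fraction remaining = 1 - 0.46 = 0.54
Step 2: After 22 steps, measure = (0.54)^22
Result = 1.296172e-06


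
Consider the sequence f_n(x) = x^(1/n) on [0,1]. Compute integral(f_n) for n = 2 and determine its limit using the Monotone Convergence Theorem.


At n = 2: f_2(x) = x^(1/2).
Step 1: integral(x^(1/2), 0, 1) = [x^(1/2+1) / (1/2+1)] from 0 to 1
     = 1 / (1/2 + 1) = 1 / ((2+1)/2) = 2/(2+1)
     = 2/3 = 0.666667
Step 2: As n -> infinity, f_n(x) = x^(1/n) -> 1 for x in (0,1], and f_n is increasing in n.
By MCT, lim_n integral(f_n) = integral(lim_n f_n) = integral(1, 0, 1) = 1.
Step 3: Verify convergence: 2/3 = 0.666667 -> 1


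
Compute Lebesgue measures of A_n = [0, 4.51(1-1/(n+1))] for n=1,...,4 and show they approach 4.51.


By continuity of measure from below: if A_n increases to A, then m(A_n) -> m(A).
Here A = [0, 4.51], so m(A) = 4.51
Step 1: a_1 = 4.51*(1 - 1/2) = 2.255, m(A_1) = 2.255
Step 2: a_2 = 4.51*(1 - 1/3) = 3.0067, m(A_2) = 3.0067
Step 3: a_3 = 4.51*(1 - 1/4) = 3.3825, m(A_3) = 3.3825
Step 4: a_4 = 4.51*(1 - 1/5) = 3.608, m(A_4) = 3.608
Limit: m(A_n) -> m([0,4.51]) = 4.51


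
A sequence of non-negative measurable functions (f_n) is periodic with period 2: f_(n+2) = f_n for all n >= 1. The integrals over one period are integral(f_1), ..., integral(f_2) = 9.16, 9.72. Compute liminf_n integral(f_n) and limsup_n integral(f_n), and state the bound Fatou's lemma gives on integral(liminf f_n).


The sequence (integral(f_n)) is periodic with period 2, repeating the values 9.16, 9.72 indefinitely.
Step 1: For a periodic sequence, every tail (a_m, a_(m+1), ...) contains all 2 period values infinitely often.
Step 2: Hence inf of every tail = min of the period values = min(9.16, 9.72) = 9.16.
        liminf_n integral(f_n) = sup over m of (inf of tail from m) = 9.16.
Step 3: Similarly sup of every tail = max of the period values = 9.72.
        limsup_n integral(f_n) = 9.72.
Step 4: Fatou's lemma: integral(liminf_n f_n) <= liminf_n integral(f_n) = 9.16.
        So the integral of the pointwise liminf is at most 9.16.


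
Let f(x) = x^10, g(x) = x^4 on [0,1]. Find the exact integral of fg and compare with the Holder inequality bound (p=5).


Step 1: Exact integral of f*g = integral(x^14, 0, 1) = 1/15
     = 0.066667
Step 2: Holder bound with p=5, q=1.25:
  ||f||_p = (integral x^50 dx)^(1/5) = (1/51)^(1/5) = 0.455497
  ||g||_q = (integral x^5 dx)^(1/1.25) = (1/6)^(1/1.25) = 0.238495
Step 3: Holder bound = ||f||_p * ||g||_q = 0.455497 * 0.238495 = 0.108634
Verification: 0.066667 <= 0.108634 (Holder holds)


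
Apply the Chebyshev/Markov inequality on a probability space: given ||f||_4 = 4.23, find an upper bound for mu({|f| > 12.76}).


Chebyshev/Markov inequality: mu(|f| > eps) <= (||f||_p / eps)^p
Step 1: ||f||_4 / eps = 4.23 / 12.76 = 0.331505
Step 2: Raise to power p = 4:
  (0.331505)^4 = 0.012077
Step 3: Therefore mu(|f| > 12.76) <= 0.012077


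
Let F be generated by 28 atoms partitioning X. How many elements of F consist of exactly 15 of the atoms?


Each element of F is a union of some subset of the 28 atoms.
Elements that are unions of exactly 15 atoms correspond to 15-element subsets of the 28 atoms.
Count = C(28, 15) = 28! / (15! * 13!) = 37442160.


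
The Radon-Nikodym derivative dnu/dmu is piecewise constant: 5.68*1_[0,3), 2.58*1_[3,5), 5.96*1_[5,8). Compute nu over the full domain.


Integrate each piece of the Radon-Nikodym derivative:
Step 1: integral_0^3 5.68 dx = 5.68*(3-0) = 5.68*3 = 17.04
Step 2: integral_3^5 2.58 dx = 2.58*(5-3) = 2.58*2 = 5.16
Step 3: integral_5^8 5.96 dx = 5.96*(8-5) = 5.96*3 = 17.88
Total: 17.04 + 5.16 + 17.88 = 40.08


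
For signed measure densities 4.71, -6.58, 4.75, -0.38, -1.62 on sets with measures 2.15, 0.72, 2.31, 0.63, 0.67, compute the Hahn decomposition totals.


Step 1: Compute signed measure on each set:
  Set 1: 4.71 * 2.15 = 10.1265
  Set 2: -6.58 * 0.72 = -4.7376
  Set 3: 4.75 * 2.31 = 10.9725
  Set 4: -0.38 * 0.63 = -0.2394
  Set 5: -1.62 * 0.67 = -1.0854
Step 2: Total signed measure = (10.1265) + (-4.7376) + (10.9725) + (-0.2394) + (-1.0854)
     = 15.0366
Step 3: Positive part mu+(X) = sum of positive contributions = 21.099
Step 4: Negative part mu-(X) = |sum of negative contributions| = 6.0624


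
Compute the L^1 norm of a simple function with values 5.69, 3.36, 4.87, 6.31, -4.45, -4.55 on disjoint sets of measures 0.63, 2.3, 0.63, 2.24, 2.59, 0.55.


Step 1: Compute |f_i|^1 for each value:
  |5.69|^1 = 5.69
  |3.36|^1 = 3.36
  |4.87|^1 = 4.87
  |6.31|^1 = 6.31
  |-4.45|^1 = 4.45
  |-4.55|^1 = 4.55
Step 2: Multiply by measures and sum:
  5.69 * 0.63 = 3.5847
  3.36 * 2.3 = 7.728
  4.87 * 0.63 = 3.0681
  6.31 * 2.24 = 14.1344
  4.45 * 2.59 = 11.5255
  4.55 * 0.55 = 2.5025
Sum = 3.5847 + 7.728 + 3.0681 + 14.1344 + 11.5255 + 2.5025 = 42.5432
Step 3: Take the p-th root:
||f||_1 = (42.5432)^(1/1) = 42.5432


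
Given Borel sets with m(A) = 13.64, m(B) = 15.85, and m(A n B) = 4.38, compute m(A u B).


By inclusion-exclusion: m(A u B) = m(A) + m(B) - m(A n B)
= 13.64 + 15.85 - 4.38
= 25.11


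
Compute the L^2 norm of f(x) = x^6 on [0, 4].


Step 1: ||f||_2 = (integral_0^4 |x^6|^2 dx)^(1/2)
     = (integral_0^4 x^12 dx)^(1/2)
Step 2: integral_0^4 x^12 dx = [x^13/(13)] from 0 to 4 = 4^13/13
     = 67108864/13 = 5.162220e+06
Step 3: ||f||_2 = (5.162220e+06)^(1/2) = 2272.052004


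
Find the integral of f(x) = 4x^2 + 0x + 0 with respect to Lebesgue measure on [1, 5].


The Lebesgue integral of a Riemann-integrable function agrees with the Riemann integral.
Antiderivative F(x) = (4/3)x^3 + (0/2)x^2 + 0x
F(5) = (4/3)*5^3 + (0/2)*5^2 + 0*5
     = (4/3)*125 + (0/2)*25 + 0*5
     = 166.666667 + 0.0 + 0
     = 166.666667
F(1) = 1.333333
Integral = F(5) - F(1) = 166.666667 - 1.333333 = 165.333333


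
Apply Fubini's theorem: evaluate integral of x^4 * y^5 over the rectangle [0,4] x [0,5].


By Fubini's theorem, the double integral factors as a product of single integrals:
Step 1: integral_0^4 x^4 dx = [x^5/5] from 0 to 4
     = 4^5/5 = 204.8
Step 2: integral_0^5 y^5 dy = [y^6/6] from 0 to 5
     = 5^6/6 = 2604.166667
Step 3: Double integral = 204.8 * 2604.166667 = 533333.333333


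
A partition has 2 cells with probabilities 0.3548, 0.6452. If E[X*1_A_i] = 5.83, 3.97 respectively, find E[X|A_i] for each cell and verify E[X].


For each cell A_i: E[X|A_i] = E[X*1_A_i] / P(A_i)
Step 1: E[X|A_1] = 5.83 / 0.3548 = 16.431793
Step 2: E[X|A_2] = 3.97 / 0.6452 = 6.153131
Verification: E[X] = sum E[X*1_A_i] = 5.83 + 3.97 = 9.8


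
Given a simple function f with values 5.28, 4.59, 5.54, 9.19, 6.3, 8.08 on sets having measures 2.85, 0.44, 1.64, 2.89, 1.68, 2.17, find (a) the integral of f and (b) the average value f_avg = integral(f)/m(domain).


Step 1: Integral = sum(value_i * measure_i)
= 5.28*2.85 + 4.59*0.44 + 5.54*1.64 + 9.19*2.89 + 6.3*1.68 + 8.08*2.17
= 15.048 + 2.0196 + 9.0856 + 26.5591 + 10.584 + 17.5336
= 80.8299
Step 2: Total measure of domain = 2.85 + 0.44 + 1.64 + 2.89 + 1.68 + 2.17 = 11.67
Step 3: Average value = 80.8299 / 11.67 = 6.926298


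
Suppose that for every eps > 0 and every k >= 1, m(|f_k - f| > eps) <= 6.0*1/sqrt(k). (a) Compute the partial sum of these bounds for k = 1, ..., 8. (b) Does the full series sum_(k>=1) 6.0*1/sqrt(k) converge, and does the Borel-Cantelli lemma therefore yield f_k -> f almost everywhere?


Step 1: List the terms 6.0*1/sqrt(k) for k = 1 to 8:
  k=1: 6
  k=2: 4.242641
  k=3: 3.464102
  k=4: 3
  k=5: 2.683282
  k=6: 2.44949
  k=7: 2.267787
  k=8: 2.12132
Step 2: Partial sum = 6 + 4.242641 + 3.464102 + 3 + 2.683282 + 2.44949 + 2.267787 + 2.12132
     = 26.228621
Step 3: The full series sum_(k>=1) 6.0*1/sqrt(k) diverges (p-series with p = 1/2 <= 1; a nonzero constant multiple of a divergent series diverges).
Step 4: The (first) Borel-Cantelli lemma requires a summable sequence of measures, so it does not apply here;
        from this bound alone no conclusion about a.e. convergence can be drawn (convergence in measure still
        gives an a.e.-convergent subsequence, but not a.e. convergence of the whole sequence).
Conclusion: series diverges; Borel-Cantelli is inconclusive about a.e. convergence of f_k.


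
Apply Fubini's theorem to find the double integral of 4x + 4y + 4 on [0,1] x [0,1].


By Fubini, integrate in x first, then y.
Step 1: Fix y, integrate over x in [0,1]:
  integral(4x + 4y + 4, x=0..1)
  = 4*(1^2 - 0^2)/2 + (4y + 4)*(1 - 0)
  = 2 + (4y + 4)*1
  = 2 + 4y + 4
  = 6 + 4y
Step 2: Integrate over y in [0,1]:
  integral(6 + 4y, y=0..1)
  = 6*1 + 4*(1^2 - 0^2)/2
  = 6 + 2
  = 8


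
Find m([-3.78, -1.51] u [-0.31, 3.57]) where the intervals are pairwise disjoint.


For pairwise disjoint intervals, m(union) = sum of lengths.
= (-1.51 - -3.78) + (3.57 - -0.31)
= 2.27 + 3.88
= 6.15


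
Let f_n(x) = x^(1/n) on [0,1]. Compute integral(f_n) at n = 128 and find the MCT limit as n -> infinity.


At n = 128: f_128(x) = x^(1/128).
Step 1: integral(x^(1/128), 0, 1) = [x^(1/128+1) / (1/128+1)] from 0 to 1
     = 1 / (1/128 + 1) = 1 / ((128+1)/128) = 128/(128+1)
     = 128/129 = 0.992248
Step 2: As n -> infinity, f_n(x) = x^(1/n) -> 1 for x in (0,1], and f_n is increasing in n.
By MCT, lim_n integral(f_n) = integral(lim_n f_n) = integral(1, 0, 1) = 1.
Step 3: Verify convergence: 128/129 = 0.992248 -> 1


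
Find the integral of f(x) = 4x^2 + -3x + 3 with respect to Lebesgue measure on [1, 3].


The Lebesgue integral of a Riemann-integrable function agrees with the Riemann integral.
Antiderivative F(x) = (4/3)x^3 + (-3/2)x^2 + 3x
F(3) = (4/3)*3^3 + (-3/2)*3^2 + 3*3
     = (4/3)*27 + (-3/2)*9 + 3*3
     = 36 + -13.5 + 9
     = 31.5
F(1) = 2.833333
Integral = F(3) - F(1) = 31.5 - 2.833333 = 28.666667


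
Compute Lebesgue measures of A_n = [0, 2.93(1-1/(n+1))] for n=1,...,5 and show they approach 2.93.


By continuity of measure from below: if A_n increases to A, then m(A_n) -> m(A).
Here A = [0, 2.93], so m(A) = 2.93
Step 1: a_1 = 2.93*(1 - 1/2) = 1.465, m(A_1) = 1.465
Step 2: a_2 = 2.93*(1 - 1/3) = 1.9533, m(A_2) = 1.9533
Step 3: a_3 = 2.93*(1 - 1/4) = 2.1975, m(A_3) = 2.1975
Step 4: a_4 = 2.93*(1 - 1/5) = 2.344, m(A_4) = 2.344
Step 5: a_5 = 2.93*(1 - 1/6) = 2.4417, m(A_5) = 2.4417
Limit: m(A_n) -> m([0,2.93]) = 2.93


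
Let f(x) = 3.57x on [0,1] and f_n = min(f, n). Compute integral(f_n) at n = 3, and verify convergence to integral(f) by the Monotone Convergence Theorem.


f(x) = 3.57x on [0,1]; f_n(x) = min(3.57x, n). At n = 3:
Step 1: f(x) reaches 3 at x = 3/3.57 = 0.840336
Step 2: integral(f_3) = integral(3.57x, 0, 0.840336) + integral(3, 0.840336, 1)
       = 3.57*0.840336^2/2 + 3*(1 - 0.840336)
       = 1.260504 + 0.478992
       = 1.739496
Step 3: As n -> infinity, f_n increases to f, so by MCT integral(f_n) -> integral(f) = 3.57/2 = 1.785.
Convergence: integral(f_3) = 1.739496 -> 1.785 as n -> infinity


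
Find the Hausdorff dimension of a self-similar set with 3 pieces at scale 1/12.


For a self-similar set with N copies scaled by 1/r:
dim_H = log(N)/log(r) = log(3)/log(12)
= 1.098612/2.484907
= 0.442114


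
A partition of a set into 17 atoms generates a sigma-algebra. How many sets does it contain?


Each element of the sigma-algebra is a union of some subset of the 17 atoms.
The number of such subsets is 2^17 = 131072.


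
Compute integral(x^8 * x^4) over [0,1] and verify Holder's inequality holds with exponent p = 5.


Step 1: Exact integral of f*g = integral(x^12, 0, 1) = 1/13
     = 0.076923
Step 2: Holder bound with p=5, q=1.25:
  ||f||_p = (integral x^40 dx)^(1/5) = (1/41)^(1/5) = 0.475821
  ||g||_q = (integral x^5 dx)^(1/1.25) = (1/6)^(1/1.25) = 0.238495
Step 3: Holder bound = ||f||_p * ||g||_q = 0.475821 * 0.238495 = 0.113481
Verification: 0.076923 <= 0.113481 (Holder holds)


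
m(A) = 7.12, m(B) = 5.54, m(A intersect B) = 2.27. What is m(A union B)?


By inclusion-exclusion: m(A u B) = m(A) + m(B) - m(A n B)
= 7.12 + 5.54 - 2.27
= 10.39


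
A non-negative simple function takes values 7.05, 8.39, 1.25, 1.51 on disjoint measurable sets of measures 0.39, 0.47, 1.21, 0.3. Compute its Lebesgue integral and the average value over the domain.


Step 1: Integral = sum(value_i * measure_i)
= 7.05*0.39 + 8.39*0.47 + 1.25*1.21 + 1.51*0.3
= 2.7495 + 3.9433 + 1.5125 + 0.453
= 8.6583
Step 2: Total measure of domain = 0.39 + 0.47 + 1.21 + 0.3 = 2.37
Step 3: Average value = 8.6583 / 2.37 = 3.653291


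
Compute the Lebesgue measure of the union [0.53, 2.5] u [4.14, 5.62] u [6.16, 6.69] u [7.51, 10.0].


For pairwise disjoint intervals, m(union) = sum of lengths.
= (2.5 - 0.53) + (5.62 - 4.14) + (6.69 - 6.16) + (10.0 - 7.51)
= 1.97 + 1.48 + 0.53 + 2.49
= 6.47


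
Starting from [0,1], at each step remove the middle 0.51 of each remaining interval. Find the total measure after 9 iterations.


Step 1: At each step, fraction remaining = 1 - 0.51 = 0.49
Step 2: After 9 steps, measure = (0.49)^9
Result = 0.001628


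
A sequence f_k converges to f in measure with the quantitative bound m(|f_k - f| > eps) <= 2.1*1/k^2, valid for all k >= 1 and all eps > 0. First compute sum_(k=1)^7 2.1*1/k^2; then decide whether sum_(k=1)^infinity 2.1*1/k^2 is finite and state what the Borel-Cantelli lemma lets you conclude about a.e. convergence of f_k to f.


Step 1: List the terms 2.1*1/k^2 for k = 1 to 7:
  k=1: 2.1
  k=2: 0.525
  k=3: 0.233333
  k=4: 0.13125
  k=5: 0.084
  k=6: 0.058333
  k=7: 0.042857
Step 2: Partial sum = 2.1 + 0.525 + 0.233333 + 0.13125 + 0.084 + 0.058333 + 0.042857
     = 3.174774
Step 3: The full series sum_(k>=1) 2.1*1/k^2 converges (p-series with p = 2 > 1; a constant multiple of a convergent series converges).
Step 4: Fix eps > 0. Since sum_k m(|f_k - f| > eps) < infinity, the Borel-Cantelli lemma gives
        m(limsup_k {|f_k - f| > eps}) = 0, i.e. for a.e. x, |f_k(x) - f(x)| <= eps for all large k.
        Applying this with eps = 1/j for j = 1, 2, ... and intersecting the countably many full-measure sets,
        for a.e. x we get limsup_k |f_k(x) - f(x)| <= 1/j for every j, hence f_k -> f almost everywhere.
Conclusion: series converges; Borel-Cantelli yields f_k -> f a.e.


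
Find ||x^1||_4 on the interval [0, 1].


Step 1: ||f||_4 = (integral_0^1 |x^1|^4 dx)^(1/4)
     = (integral_0^1 x^4 dx)^(1/4)
Step 2: integral_0^1 x^4 dx = [x^5/(5)] from 0 to 1 = 1^5/5
     = 1/5 = 0.2
Step 3: ||f||_4 = (0.2)^(1/4) = 0.66874


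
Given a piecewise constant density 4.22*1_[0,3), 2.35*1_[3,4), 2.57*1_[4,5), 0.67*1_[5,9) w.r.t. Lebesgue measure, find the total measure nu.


Integrate each piece of the Radon-Nikodym derivative:
Step 1: integral_0^3 4.22 dx = 4.22*(3-0) = 4.22*3 = 12.66
Step 2: integral_3^4 2.35 dx = 2.35*(4-3) = 2.35*1 = 2.35
Step 3: integral_4^5 2.57 dx = 2.57*(5-4) = 2.57*1 = 2.57
Step 4: integral_5^9 0.67 dx = 0.67*(9-5) = 0.67*4 = 2.68
Total: 12.66 + 2.35 + 2.57 + 2.68 = 20.26


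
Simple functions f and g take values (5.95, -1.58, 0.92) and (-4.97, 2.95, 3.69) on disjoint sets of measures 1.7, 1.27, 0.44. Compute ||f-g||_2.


Step 1: Compute differences f_i - g_i:
  5.95 - -4.97 = 10.92
  -1.58 - 2.95 = -4.53
  0.92 - 3.69 = -2.77
Step 2: Compute |diff|^2 * measure for each set:
  |10.92|^2 * 1.7 = 119.2464 * 1.7 = 202.71888
  |-4.53|^2 * 1.27 = 20.5209 * 1.27 = 26.061543
  |-2.77|^2 * 0.44 = 7.6729 * 0.44 = 3.376076
Step 3: Sum = 232.156499
Step 4: ||f-g||_2 = (232.156499)^(1/2) = 15.236683


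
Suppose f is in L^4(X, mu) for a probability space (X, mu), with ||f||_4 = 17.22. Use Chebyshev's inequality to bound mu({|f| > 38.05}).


Chebyshev/Markov inequality: mu(|f| > eps) <= (||f||_p / eps)^p
Step 1: ||f||_4 / eps = 17.22 / 38.05 = 0.452562
Step 2: Raise to power p = 4:
  (0.452562)^4 = 0.041948
Step 3: Therefore mu(|f| > 38.05) <= 0.041948


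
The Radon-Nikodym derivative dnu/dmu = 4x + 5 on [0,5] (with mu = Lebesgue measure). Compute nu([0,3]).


nu(A) = integral_A (dnu/dmu) dmu = integral_0^3 (4x + 5) dx
Step 1: Antiderivative F(x) = (4/2)x^2 + 5x
Step 2: F(3) = (4/2)*3^2 + 5*3 = 18 + 15 = 33
Step 3: F(0) = (4/2)*0^2 + 5*0 = 0.0 + 0 = 0.0
Step 4: nu([0,3]) = F(3) - F(0) = 33 - 0.0 = 33


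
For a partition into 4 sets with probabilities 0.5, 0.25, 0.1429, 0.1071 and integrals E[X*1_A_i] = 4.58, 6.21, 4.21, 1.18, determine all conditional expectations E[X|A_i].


For each cell A_i: E[X|A_i] = E[X*1_A_i] / P(A_i)
Step 1: E[X|A_1] = 4.58 / 0.5 = 9.16
Step 2: E[X|A_2] = 6.21 / 0.25 = 24.84
Step 3: E[X|A_3] = 4.21 / 0.1429 = 29.461162
Step 4: E[X|A_4] = 1.18 / 0.1071 = 11.01774
Verification: E[X] = sum E[X*1_A_i] = 4.58 + 6.21 + 4.21 + 1.18 = 16.18
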